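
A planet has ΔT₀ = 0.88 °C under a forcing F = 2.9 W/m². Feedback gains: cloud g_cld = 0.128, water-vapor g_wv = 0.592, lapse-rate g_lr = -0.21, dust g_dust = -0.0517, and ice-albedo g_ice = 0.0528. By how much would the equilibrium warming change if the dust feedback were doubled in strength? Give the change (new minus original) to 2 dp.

-0.17 °C

Original: g = 0.5111, ΔT = 0.88/(1−0.5111) = 1.8000 °C.
With doubled dust: g' = 0.4594, ΔT' = 0.88/(1−0.4594) = 1.6278 °C.
Change = 1.6278 − 1.8000 = -0.17 °C.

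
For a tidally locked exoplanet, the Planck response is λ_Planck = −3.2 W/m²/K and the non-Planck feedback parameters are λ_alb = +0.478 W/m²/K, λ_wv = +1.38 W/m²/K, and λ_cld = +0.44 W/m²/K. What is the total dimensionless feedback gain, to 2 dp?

0.72

Convert to gains: g_alb = 0.478/3.2 = 0.1494; g_wv = 1.38/3.2 = 0.4312; g_cld = 0.44/3.2 = 0.1375.
Total gain g = 0.7181.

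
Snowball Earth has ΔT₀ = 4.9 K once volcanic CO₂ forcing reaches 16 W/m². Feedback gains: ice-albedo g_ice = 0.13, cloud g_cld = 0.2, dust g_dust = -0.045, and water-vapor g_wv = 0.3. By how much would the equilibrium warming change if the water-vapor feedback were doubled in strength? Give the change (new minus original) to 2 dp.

Original: g = 0.585, ΔT = 4.9/(1−0.585) = 11.8072 K.
With doubled water-vapor: g' = 0.885, ΔT' = 4.9/(1−0.885) = 42.6087 K.
Change = 42.6087 − 11.8072 = 30.80 K.

30.80 K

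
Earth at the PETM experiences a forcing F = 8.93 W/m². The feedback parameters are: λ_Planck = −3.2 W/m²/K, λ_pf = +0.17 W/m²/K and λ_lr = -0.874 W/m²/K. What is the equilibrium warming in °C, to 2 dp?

Net feedback parameter λ = (−3.2) + (+0.17) + (-0.874) = -3.904 W/m²/K.
ΔT = −F/λ = −8.93/(-3.904) = 2.29 °C.

2.29 °C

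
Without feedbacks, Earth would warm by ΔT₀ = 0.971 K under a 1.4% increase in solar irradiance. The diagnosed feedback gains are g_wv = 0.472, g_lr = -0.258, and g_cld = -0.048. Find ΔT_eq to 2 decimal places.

Total gain g = 0.472 − 0.258 − 0.048 = 0.166.
Amplification A = 1/(1 − 0.166) = 1.199.
ΔT = 0.971 × 1.199 = 1.16 K.

1.16 K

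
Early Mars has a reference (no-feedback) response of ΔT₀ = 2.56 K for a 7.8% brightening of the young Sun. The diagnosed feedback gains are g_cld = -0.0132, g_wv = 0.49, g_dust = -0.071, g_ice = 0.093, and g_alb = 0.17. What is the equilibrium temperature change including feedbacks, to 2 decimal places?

7.73 K

Total gain g = -0.0132 + 0.49 − 0.071 + 0.093 + 0.17 = 0.6688.
Amplification A = 1/(1 − 0.6688) = 3.019.
ΔT = 2.56 × 3.019 = 7.73 K.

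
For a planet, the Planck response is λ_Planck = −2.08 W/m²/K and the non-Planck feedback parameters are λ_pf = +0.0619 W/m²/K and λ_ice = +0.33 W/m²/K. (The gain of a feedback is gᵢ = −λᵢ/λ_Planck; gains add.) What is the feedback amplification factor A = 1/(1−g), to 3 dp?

Convert to gains: g_pf = 0.0619/2.08 = 0.02976; g_ice = 0.33/2.08 = 0.1587.
Total gain g = 0.18846.
A = 1/(1 − 0.18846) = 1.232.

1.232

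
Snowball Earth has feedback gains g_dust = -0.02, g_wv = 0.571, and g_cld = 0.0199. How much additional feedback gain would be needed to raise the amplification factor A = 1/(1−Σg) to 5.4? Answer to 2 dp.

0.24

Current total gain = 0.5709.
Target gain for A = 5.4: g* = 1 − 1/5.4 = 0.8148.
Additional gain needed = 0.8148 − 0.5709 = 0.24.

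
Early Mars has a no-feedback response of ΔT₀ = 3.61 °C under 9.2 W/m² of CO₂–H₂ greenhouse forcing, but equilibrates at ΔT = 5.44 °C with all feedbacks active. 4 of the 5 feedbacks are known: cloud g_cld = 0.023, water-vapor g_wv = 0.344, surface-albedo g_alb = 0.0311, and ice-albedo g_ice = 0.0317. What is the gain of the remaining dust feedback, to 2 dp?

-0.09

Amplification A = ΔT/ΔT₀ = 5.44/3.61 = 1.507.
Total gain g = 1 − 1/A = 1 − 1/1.507 = 0.3364.
Known gains sum to 0.023 + 0.344 + 0.0311 + 0.0317 = 0.4298.
g_dust = 0.3364 − 0.4298 = -0.09.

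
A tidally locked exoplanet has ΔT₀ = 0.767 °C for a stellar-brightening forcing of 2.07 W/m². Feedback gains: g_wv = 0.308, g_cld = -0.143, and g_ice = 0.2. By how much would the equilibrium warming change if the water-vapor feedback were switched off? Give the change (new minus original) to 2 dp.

-0.39 °C

Original: g = 0.365, ΔT = 0.767/(1−0.365) = 1.2079 °C.
Without water-vapor: g' = 0.057, ΔT' = 0.767/(1−0.057) = 0.8134 °C.
Change = 0.8134 − 1.2079 = -0.39 °C.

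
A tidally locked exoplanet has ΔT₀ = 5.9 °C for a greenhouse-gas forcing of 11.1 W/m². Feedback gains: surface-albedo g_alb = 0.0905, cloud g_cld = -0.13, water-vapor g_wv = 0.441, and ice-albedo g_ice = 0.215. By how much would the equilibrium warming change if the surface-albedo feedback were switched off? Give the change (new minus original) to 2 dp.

-2.94 °C

Original: g = 0.6165, ΔT = 5.9/(1−0.6165) = 15.3846 °C.
Without surface-albedo: g' = 0.526, ΔT' = 5.9/(1−0.526) = 12.4473 °C.
Change = 12.4473 − 15.3846 = -2.94 °C.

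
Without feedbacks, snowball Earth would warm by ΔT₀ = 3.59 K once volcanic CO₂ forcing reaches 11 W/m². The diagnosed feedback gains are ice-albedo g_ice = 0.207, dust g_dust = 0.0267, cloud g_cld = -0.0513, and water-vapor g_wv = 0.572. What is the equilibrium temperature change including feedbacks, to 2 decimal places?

Total gain g = 0.207 + 0.0267 − 0.0513 + 0.572 = 0.7544.
Amplification A = 1/(1 − 0.7544) = 4.072.
ΔT = 3.59 × 4.072 = 14.62 K.

14.62 K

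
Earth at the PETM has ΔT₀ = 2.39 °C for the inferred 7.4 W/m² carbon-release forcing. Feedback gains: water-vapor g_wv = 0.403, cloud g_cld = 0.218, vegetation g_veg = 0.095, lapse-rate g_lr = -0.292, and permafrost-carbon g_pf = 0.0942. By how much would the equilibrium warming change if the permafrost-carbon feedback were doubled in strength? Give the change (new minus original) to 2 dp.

1.21 °C

Original: g = 0.5182, ΔT = 2.39/(1−0.5182) = 4.9606 °C.
With doubled permafrost-carbon: g' = 0.6124, ΔT' = 2.39/(1−0.6124) = 6.1662 °C.
Change = 6.1662 − 4.9606 = 1.21 °C.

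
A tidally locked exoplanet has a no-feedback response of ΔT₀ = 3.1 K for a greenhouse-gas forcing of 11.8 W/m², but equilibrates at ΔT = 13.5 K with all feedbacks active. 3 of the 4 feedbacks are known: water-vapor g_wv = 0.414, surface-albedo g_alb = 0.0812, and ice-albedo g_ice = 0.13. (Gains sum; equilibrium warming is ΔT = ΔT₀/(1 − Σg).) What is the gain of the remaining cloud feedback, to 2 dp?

0.15

Amplification A = ΔT/ΔT₀ = 13.5/3.1 = 4.355.
Total gain g = 1 − 1/A = 1 − 1/4.355 = 0.7704.
Known gains sum to 0.414 + 0.0812 + 0.13 = 0.6252.
g_cld = 0.7704 − 0.6252 = 0.15.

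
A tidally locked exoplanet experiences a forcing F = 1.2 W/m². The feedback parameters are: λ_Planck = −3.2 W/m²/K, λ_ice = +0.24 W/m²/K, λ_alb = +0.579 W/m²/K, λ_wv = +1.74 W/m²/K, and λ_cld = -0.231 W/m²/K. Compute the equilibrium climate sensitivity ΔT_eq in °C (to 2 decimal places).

Net feedback parameter λ = (−3.2) + (+0.24) + (+0.579) + (+1.74) + (-0.231) = -0.872 W/m²/K.
ΔT = −F/λ = −1.2/(-0.872) = 1.38 °C.

1.38 °C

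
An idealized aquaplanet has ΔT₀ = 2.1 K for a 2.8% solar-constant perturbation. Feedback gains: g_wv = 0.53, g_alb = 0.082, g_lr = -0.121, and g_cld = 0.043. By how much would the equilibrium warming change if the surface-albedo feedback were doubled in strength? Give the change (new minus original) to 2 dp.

0.96 K

Original: g = 0.534, ΔT = 2.1/(1−0.534) = 4.5064 K.
With doubled surface-albedo: g' = 0.616, ΔT' = 2.1/(1−0.616) = 5.4688 K.
Change = 5.4688 − 4.5064 = 0.96 K.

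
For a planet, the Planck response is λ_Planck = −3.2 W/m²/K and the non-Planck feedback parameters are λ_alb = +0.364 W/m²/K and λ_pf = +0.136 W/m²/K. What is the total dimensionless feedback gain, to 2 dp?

Convert to gains: g_alb = 0.364/3.2 = 0.1137; g_pf = 0.136/3.2 = 0.0425.
Total gain g = 0.1562.

0.16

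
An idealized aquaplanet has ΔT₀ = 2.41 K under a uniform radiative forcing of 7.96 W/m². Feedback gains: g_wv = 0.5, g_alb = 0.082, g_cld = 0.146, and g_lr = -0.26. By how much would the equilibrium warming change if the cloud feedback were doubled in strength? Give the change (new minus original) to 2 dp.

1.71 K

Original: g = 0.468, ΔT = 2.41/(1−0.468) = 4.5301 K.
With doubled cloud: g' = 0.614, ΔT' = 2.41/(1−0.614) = 6.2435 K.
Change = 6.2435 − 4.5301 = 1.71 K.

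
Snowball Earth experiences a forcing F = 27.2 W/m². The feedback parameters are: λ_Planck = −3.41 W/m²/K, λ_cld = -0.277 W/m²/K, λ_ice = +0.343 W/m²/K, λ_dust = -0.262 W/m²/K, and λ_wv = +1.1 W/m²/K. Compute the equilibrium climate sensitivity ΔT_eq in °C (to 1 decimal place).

10.9 °C

Net feedback parameter λ = (−3.41) + (-0.277) + (+0.343) + (-0.262) + (+1.1) = -2.506 W/m²/K.
ΔT = −F/λ = −27.2/(-2.506) = 10.9 °C.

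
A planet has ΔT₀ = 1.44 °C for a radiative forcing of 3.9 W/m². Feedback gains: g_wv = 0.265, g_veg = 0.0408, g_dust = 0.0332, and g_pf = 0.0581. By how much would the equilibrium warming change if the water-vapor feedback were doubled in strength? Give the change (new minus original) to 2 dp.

1.87 °C

Original: g = 0.3971, ΔT = 1.44/(1−0.3971) = 2.3885 °C.
With doubled water-vapor: g' = 0.6621, ΔT' = 1.44/(1−0.6621) = 4.2616 °C.
Change = 4.2616 − 2.3885 = 1.87 °C.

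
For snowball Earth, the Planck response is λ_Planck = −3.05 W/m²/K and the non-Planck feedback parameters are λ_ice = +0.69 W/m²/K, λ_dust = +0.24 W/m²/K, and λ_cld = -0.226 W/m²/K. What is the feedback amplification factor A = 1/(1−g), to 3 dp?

Convert to gains: g_ice = 0.69/3.05 = 0.2262; g_dust = 0.24/3.05 = 0.07869; g_cld = -0.226/3.05 = -0.0741.
Total gain g = 0.23079.
A = 1/(1 − 0.23079) = 1.300.

1.300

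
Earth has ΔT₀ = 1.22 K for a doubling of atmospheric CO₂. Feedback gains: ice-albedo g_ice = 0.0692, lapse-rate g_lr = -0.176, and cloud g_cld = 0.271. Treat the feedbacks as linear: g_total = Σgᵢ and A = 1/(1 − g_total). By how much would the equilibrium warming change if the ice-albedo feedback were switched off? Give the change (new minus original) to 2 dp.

Original: g = 0.1642, ΔT = 1.22/(1−0.1642) = 1.4597 K.
Without ice-albedo: g' = 0.095, ΔT' = 1.22/(1−0.095) = 1.3481 K.
Change = 1.3481 − 1.4597 = -0.11 K.

-0.11 K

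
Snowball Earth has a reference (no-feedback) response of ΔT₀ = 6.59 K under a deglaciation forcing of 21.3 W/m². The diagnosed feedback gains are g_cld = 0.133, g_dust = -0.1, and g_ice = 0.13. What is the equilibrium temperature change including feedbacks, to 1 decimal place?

Total gain g = 0.133 − 0.1 + 0.13 = 0.163.
Amplification A = 1/(1 − 0.163) = 1.195.
ΔT = 6.59 × 1.195 = 7.9 K.

7.9 K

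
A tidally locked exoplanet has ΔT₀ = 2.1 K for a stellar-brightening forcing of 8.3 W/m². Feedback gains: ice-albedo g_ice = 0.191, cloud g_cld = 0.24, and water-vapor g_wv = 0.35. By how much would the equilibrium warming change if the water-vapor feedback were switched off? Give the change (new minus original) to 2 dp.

-5.90 K

Original: g = 0.781, ΔT = 2.1/(1−0.781) = 9.5890 K.
Without water-vapor: g' = 0.431, ΔT' = 2.1/(1−0.431) = 3.6907 K.
Change = 3.6907 − 9.5890 = -5.90 K.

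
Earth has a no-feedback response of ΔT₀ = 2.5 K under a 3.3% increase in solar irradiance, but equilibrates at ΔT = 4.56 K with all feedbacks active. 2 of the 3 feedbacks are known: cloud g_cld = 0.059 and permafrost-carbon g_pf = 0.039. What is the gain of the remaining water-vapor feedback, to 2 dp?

Amplification A = ΔT/ΔT₀ = 4.56/2.5 = 1.824.
Total gain g = 1 − 1/A = 1 − 1/1.824 = 0.4518.
Known gains sum to 0.059 + 0.039 = 0.098.
g_wv = 0.4518 − 0.098 = 0.35.

0.35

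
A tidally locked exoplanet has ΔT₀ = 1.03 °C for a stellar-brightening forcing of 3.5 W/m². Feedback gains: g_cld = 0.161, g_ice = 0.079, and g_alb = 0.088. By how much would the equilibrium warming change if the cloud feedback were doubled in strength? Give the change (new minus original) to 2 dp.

0.48 °C

Original: g = 0.328, ΔT = 1.03/(1−0.328) = 1.5327 °C.
With doubled cloud: g' = 0.489, ΔT' = 1.03/(1−0.489) = 2.0157 °C.
Change = 2.0157 − 1.5327 = 0.48 °C.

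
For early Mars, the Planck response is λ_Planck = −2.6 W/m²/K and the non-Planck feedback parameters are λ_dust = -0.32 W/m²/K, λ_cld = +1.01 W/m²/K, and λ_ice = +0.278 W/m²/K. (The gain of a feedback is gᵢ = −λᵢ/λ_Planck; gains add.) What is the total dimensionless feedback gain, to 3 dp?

Convert to gains: g_dust = -0.32/2.6 = -0.1231; g_cld = 1.01/2.6 = 0.3885; g_ice = 0.278/2.6 = 0.1069.
Total gain g = 0.3723.

0.372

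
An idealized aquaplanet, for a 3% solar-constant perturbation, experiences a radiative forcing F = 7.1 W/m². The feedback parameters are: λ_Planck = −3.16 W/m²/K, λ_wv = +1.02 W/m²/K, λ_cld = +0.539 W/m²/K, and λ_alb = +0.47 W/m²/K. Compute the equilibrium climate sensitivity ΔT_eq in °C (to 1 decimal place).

Net feedback parameter λ = (−3.16) + (+1.02) + (+0.539) + (+0.47) = -1.131 W/m²/K.
ΔT = −F/λ = −7.1/(-1.131) = 6.3 °C.

6.3 °C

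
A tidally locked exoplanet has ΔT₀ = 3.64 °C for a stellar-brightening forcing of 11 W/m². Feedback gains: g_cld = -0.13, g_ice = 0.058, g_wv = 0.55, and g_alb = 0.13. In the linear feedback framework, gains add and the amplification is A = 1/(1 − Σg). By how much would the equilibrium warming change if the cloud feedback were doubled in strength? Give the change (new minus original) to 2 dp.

-2.31 °C

Original: g = 0.608, ΔT = 3.64/(1−0.608) = 9.2857 °C.
With doubled cloud: g' = 0.478, ΔT' = 3.64/(1−0.478) = 6.9732 °C.
Change = 6.9732 − 9.2857 = -2.31 °C.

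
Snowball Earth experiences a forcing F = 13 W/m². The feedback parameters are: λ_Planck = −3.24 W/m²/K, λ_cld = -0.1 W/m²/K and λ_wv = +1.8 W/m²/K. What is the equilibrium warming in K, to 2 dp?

Net feedback parameter λ = (−3.24) + (-0.1) + (+1.8) = -1.54 W/m²/K.
ΔT = −F/λ = −13/(-1.54) = 8.44 K.

8.44 K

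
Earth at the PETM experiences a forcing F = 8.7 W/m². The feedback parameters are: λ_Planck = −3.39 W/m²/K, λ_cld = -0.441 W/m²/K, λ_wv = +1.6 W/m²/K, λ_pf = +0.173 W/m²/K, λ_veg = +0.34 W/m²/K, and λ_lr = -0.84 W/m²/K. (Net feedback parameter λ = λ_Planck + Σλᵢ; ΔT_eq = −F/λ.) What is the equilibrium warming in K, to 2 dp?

Net feedback parameter λ = (−3.39) + (-0.441) + (+1.6) + (+0.173) + (+0.34) + (-0.84) = -2.558 W/m²/K.
ΔT = −F/λ = −8.7/(-2.558) = 3.40 K.

3.40 K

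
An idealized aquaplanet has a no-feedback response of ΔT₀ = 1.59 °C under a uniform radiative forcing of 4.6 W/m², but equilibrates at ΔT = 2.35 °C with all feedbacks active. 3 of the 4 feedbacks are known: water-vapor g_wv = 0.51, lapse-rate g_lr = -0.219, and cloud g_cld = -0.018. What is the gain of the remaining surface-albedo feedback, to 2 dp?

0.05

Amplification A = ΔT/ΔT₀ = 2.35/1.59 = 1.478.
Total gain g = 1 − 1/A = 1 − 1/1.478 = 0.3234.
Known gains sum to 0.51 − 0.219 − 0.018 = 0.273.
g_alb = 0.3234 − 0.273 = 0.05.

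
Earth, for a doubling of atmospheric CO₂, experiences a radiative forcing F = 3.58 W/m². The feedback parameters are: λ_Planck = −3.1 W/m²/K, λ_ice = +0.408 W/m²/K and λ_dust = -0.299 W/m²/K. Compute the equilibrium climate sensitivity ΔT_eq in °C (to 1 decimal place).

1.2 °C

Net feedback parameter λ = (−3.1) + (+0.408) + (-0.299) = -2.991 W/m²/K.
ΔT = −F/λ = −3.58/(-2.991) = 1.2 °C.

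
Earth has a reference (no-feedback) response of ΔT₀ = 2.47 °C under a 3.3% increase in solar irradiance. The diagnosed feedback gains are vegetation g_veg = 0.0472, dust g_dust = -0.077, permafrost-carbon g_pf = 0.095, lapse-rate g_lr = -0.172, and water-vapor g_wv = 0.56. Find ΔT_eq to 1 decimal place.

Total gain g = 0.0472 − 0.077 + 0.095 − 0.172 + 0.56 = 0.4532.
Amplification A = 1/(1 − 0.4532) = 1.829.
ΔT = 2.47 × 1.829 = 4.5 °C.

4.5 °C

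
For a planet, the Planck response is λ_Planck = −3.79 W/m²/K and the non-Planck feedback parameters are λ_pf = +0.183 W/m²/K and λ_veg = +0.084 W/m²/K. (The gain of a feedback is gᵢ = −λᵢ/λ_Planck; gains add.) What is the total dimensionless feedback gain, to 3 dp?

Convert to gains: g_pf = 0.183/3.79 = 0.04828; g_veg = 0.084/3.79 = 0.02216.
Total gain g = 0.07044.

0.070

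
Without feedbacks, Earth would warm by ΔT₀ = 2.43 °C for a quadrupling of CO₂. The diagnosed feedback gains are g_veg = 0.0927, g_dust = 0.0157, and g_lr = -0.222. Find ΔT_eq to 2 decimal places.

Total gain g = 0.0927 + 0.0157 − 0.222 = -0.1136.
Amplification A = 1/(1 + 0.1136) = 0.898.
ΔT = 2.43 × 0.898 = 2.18 °C.

2.18 °C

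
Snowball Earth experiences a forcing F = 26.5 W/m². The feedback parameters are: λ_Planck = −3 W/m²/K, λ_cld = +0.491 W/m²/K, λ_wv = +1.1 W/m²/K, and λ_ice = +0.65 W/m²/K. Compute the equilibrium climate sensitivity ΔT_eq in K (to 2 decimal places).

Net feedback parameter λ = (−3) + (+0.491) + (+1.1) + (+0.65) = -0.759 W/m²/K.
ΔT = −F/λ = −26.5/(-0.759) = 34.91 K.

34.91 K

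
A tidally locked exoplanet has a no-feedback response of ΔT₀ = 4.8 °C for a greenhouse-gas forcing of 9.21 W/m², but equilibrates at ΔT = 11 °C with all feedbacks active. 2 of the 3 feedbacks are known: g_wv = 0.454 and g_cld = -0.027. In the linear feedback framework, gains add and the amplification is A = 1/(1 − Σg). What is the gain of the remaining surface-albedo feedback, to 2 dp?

Amplification A = ΔT/ΔT₀ = 11/4.8 = 2.292.
Total gain g = 1 − 1/A = 1 − 1/2.292 = 0.5637.
Known gains sum to 0.454 − 0.027 = 0.427.
g_alb = 0.5637 − 0.427 = 0.14.

0.14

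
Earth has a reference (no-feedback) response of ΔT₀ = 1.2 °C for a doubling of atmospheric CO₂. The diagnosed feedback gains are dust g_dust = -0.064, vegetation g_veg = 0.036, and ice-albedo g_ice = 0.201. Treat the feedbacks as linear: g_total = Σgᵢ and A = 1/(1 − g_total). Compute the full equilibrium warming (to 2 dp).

Total gain g = -0.064 + 0.036 + 0.201 = 0.173.
Amplification A = 1/(1 − 0.173) = 1.209.
ΔT = 1.2 × 1.209 = 1.45 °C.

1.45 °C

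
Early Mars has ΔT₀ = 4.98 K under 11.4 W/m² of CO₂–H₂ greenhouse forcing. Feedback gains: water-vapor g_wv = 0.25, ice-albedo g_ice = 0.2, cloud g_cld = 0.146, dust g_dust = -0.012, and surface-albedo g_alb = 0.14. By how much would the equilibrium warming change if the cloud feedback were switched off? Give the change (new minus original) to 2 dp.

Original: g = 0.724, ΔT = 4.98/(1−0.724) = 18.0435 K.
Without cloud: g' = 0.578, ΔT' = 4.98/(1−0.578) = 11.8009 K.
Change = 11.8009 − 18.0435 = -6.24 K.

-6.24 K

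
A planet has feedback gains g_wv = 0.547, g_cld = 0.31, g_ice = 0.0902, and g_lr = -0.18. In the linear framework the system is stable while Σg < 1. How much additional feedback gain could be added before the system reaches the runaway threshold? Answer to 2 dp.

0.23

Current total gain = 0.547 + 0.31 + 0.0902 − 0.18 = 0.7672.
Margin to runaway = 1 − 0.7672 = 0.23.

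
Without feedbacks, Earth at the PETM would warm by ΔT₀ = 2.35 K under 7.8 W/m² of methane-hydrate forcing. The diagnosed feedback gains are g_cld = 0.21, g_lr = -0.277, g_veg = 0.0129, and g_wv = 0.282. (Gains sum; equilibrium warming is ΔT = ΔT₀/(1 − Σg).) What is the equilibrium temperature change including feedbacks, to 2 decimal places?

3.04 K

Total gain g = 0.21 − 0.277 + 0.0129 + 0.282 = 0.2279.
Amplification A = 1/(1 − 0.2279) = 1.295.
ΔT = 2.35 × 1.295 = 3.04 K.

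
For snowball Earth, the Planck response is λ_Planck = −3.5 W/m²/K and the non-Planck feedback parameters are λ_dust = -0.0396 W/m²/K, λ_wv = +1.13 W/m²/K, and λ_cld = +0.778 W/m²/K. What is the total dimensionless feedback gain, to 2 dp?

0.53

Convert to gains: g_dust = -0.0396/3.5 = -0.01131; g_wv = 1.13/3.5 = 0.3229; g_cld = 0.778/3.5 = 0.2223.
Total gain g = 0.53389.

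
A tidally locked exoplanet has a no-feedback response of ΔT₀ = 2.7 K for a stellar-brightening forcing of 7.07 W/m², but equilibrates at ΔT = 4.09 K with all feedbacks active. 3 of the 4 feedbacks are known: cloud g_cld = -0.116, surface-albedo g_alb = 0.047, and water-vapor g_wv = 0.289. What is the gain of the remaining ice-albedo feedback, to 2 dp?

Amplification A = ΔT/ΔT₀ = 4.09/2.7 = 1.515.
Total gain g = 1 − 1/A = 1 − 1/1.515 = 0.3399.
Known gains sum to -0.116 + 0.047 + 0.289 = 0.22.
g_ice = 0.3399 − 0.22 = 0.12.

0.12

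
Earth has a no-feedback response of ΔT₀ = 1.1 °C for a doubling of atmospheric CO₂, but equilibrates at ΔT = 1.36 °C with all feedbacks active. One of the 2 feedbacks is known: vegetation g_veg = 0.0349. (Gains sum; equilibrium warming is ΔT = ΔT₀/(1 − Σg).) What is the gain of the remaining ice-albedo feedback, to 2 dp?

Amplification A = ΔT/ΔT₀ = 1.36/1.1 = 1.236.
Total gain g = 1 − 1/A = 1 − 1/1.236 = 0.1909.
The known gain is 0.0349.
g_ice = 0.1909 − 0.0349 = 0.16.

0.16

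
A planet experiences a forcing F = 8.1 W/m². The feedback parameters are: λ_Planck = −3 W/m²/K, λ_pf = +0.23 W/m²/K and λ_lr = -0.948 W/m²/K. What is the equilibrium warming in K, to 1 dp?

2.2 K

Net feedback parameter λ = (−3) + (+0.23) + (-0.948) = -3.718 W/m²/K.
ΔT = −F/λ = −8.1/(-3.718) = 2.2 K.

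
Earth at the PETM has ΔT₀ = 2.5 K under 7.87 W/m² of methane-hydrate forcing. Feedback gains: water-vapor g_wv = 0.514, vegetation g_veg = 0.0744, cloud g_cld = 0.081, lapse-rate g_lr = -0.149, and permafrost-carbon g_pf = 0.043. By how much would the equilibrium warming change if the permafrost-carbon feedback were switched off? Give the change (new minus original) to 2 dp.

Original: g = 0.5634, ΔT = 2.5/(1−0.5634) = 5.7261 K.
Without permafrost-carbon: g' = 0.5204, ΔT' = 2.5/(1−0.5204) = 5.2127 K.
Change = 5.2127 − 5.7261 = -0.51 K.

-0.51 K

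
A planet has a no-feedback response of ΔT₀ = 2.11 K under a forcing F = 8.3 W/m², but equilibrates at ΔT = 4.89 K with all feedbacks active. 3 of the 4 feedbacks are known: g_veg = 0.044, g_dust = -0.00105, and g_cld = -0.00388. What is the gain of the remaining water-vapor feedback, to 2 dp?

Amplification A = ΔT/ΔT₀ = 4.89/2.11 = 2.318.
Total gain g = 1 − 1/A = 1 − 1/2.318 = 0.5686.
Known gains sum to 0.044 − 0.00105 − 0.00388 = 0.03907.
g_wv = 0.5686 − 0.03907 = 0.53.

0.53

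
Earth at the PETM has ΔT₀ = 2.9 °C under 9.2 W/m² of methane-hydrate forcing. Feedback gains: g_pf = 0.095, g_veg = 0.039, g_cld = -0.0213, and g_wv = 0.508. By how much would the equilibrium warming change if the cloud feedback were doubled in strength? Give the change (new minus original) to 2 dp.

Original: g = 0.6207, ΔT = 2.9/(1−0.6207) = 7.6457 °C.
With doubled cloud: g' = 0.5994, ΔT' = 2.9/(1−0.5994) = 7.2391 °C.
Change = 7.2391 − 7.6457 = -0.41 °C.

-0.41 °C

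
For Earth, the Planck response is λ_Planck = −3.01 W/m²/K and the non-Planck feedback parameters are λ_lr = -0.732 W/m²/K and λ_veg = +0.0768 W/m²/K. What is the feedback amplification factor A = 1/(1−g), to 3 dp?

0.821

Convert to gains: g_lr = -0.732/3.01 = -0.2432; g_veg = 0.0768/3.01 = 0.02551.
Total gain g = -0.21769.
A = 1/(1 + 0.21769) = 0.821.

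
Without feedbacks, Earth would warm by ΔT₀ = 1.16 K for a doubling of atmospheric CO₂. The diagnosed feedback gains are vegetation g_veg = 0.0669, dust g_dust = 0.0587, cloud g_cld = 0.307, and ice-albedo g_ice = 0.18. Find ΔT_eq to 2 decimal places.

2.99 K

Total gain g = 0.0669 + 0.0587 + 0.307 + 0.18 = 0.6126.
Amplification A = 1/(1 − 0.6126) = 2.581.
ΔT = 1.16 × 2.581 = 2.99 K.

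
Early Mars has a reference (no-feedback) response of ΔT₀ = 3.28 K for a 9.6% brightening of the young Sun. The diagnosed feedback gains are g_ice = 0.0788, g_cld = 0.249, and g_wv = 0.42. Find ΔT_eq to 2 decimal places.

13.01 K

Total gain g = 0.0788 + 0.249 + 0.42 = 0.7478.
Amplification A = 1/(1 − 0.7478) = 3.965.
ΔT = 3.28 × 3.965 = 13.01 K.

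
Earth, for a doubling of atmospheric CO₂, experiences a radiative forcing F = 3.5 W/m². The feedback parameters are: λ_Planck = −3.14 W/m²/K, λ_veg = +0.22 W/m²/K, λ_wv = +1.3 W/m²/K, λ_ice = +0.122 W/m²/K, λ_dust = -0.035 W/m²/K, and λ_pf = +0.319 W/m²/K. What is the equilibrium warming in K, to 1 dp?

2.9 K

Net feedback parameter λ = (−3.14) + (+0.22) + (+1.3) + (+0.122) + (-0.035) + (+0.319) = -1.214 W/m²/K.
ΔT = −F/λ = −3.5/(-1.214) = 2.9 K.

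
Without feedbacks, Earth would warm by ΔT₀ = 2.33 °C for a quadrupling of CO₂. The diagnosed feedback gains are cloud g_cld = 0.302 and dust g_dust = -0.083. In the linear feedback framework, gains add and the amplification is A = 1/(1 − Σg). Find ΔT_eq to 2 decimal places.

Total gain g = 0.302 − 0.083 = 0.219.
Amplification A = 1/(1 − 0.219) = 1.28.
ΔT = 2.33 × 1.28 = 2.98 °C.

2.98 °C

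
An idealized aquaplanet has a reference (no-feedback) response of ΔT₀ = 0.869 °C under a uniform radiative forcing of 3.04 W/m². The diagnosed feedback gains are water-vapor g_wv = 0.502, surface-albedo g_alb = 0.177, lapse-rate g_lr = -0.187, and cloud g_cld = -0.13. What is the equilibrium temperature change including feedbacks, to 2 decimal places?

1.36 °C

Total gain g = 0.502 + 0.177 − 0.187 − 0.13 = 0.362.
Amplification A = 1/(1 − 0.362) = 1.567.
ΔT = 0.869 × 1.567 = 1.36 °C.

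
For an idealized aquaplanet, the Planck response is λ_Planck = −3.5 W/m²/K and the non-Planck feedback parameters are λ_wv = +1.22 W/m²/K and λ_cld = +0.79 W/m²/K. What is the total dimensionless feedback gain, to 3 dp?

Convert to gains: g_wv = 1.22/3.5 = 0.3486; g_cld = 0.79/3.5 = 0.2257.
Total gain g = 0.5743.

0.574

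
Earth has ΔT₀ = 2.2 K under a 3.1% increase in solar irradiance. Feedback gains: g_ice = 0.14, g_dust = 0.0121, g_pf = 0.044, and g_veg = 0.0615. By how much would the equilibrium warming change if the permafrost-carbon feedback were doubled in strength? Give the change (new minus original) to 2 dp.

0.19 K

Original: g = 0.2576, ΔT = 2.2/(1−0.2576) = 2.9634 K.
With doubled permafrost-carbon: g' = 0.3016, ΔT' = 2.2/(1−0.3016) = 3.1501 K.
Change = 3.1501 − 2.9634 = 0.19 K.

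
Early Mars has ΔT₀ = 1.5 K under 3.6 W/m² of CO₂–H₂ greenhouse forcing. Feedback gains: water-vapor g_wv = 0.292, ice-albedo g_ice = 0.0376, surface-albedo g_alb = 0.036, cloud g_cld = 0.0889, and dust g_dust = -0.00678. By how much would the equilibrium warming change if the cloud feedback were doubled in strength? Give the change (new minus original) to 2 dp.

0.52 K

Original: g = 0.44772, ΔT = 1.5/(1−0.44772) = 2.7160 K.
With doubled cloud: g' = 0.53662, ΔT' = 1.5/(1−0.53662) = 3.2371 K.
Change = 3.2371 − 2.7160 = 0.52 K.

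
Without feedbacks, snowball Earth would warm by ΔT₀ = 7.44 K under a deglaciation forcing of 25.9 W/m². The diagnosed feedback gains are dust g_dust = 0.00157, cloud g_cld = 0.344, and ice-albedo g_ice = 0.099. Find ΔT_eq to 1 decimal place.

13.4 K

Total gain g = 0.00157 + 0.344 + 0.099 = 0.44457.
Amplification A = 1/(1 − 0.44457) = 1.8.
ΔT = 7.44 × 1.8 = 13.4 K.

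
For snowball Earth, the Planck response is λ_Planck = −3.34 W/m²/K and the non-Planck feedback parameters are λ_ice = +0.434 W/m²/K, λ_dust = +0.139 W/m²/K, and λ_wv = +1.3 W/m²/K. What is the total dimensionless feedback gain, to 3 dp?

Convert to gains: g_ice = 0.434/3.34 = 0.1299; g_dust = 0.139/3.34 = 0.04162; g_wv = 1.3/3.34 = 0.3892.
Total gain g = 0.56072.

0.561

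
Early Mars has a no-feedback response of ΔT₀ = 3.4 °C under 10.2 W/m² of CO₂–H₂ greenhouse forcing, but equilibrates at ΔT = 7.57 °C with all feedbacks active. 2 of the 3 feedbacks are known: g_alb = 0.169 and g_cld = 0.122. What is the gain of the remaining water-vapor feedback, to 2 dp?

Amplification A = ΔT/ΔT₀ = 7.57/3.4 = 2.226.
Total gain g = 1 − 1/A = 1 − 1/2.226 = 0.5508.
Known gains sum to 0.169 + 0.122 = 0.291.
g_wv = 0.5508 − 0.291 = 0.26.

0.26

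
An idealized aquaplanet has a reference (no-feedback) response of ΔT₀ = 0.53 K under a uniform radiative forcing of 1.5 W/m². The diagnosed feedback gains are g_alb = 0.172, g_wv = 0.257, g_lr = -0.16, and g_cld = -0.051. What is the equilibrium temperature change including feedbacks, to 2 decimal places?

Total gain g = 0.172 + 0.257 − 0.16 − 0.051 = 0.218.
Amplification A = 1/(1 − 0.218) = 1.279.
ΔT = 0.53 × 1.279 = 0.68 K.

0.68 K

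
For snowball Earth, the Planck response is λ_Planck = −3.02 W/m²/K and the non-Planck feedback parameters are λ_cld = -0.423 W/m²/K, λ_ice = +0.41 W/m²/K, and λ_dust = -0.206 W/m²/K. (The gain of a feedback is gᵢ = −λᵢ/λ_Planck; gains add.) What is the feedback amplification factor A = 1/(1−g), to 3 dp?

0.932

Convert to gains: g_cld = -0.423/3.02 = -0.1401; g_ice = 0.41/3.02 = 0.1358; g_dust = -0.206/3.02 = -0.06821.
Total gain g = -0.07251.
A = 1/(1 + 0.07251) = 0.932.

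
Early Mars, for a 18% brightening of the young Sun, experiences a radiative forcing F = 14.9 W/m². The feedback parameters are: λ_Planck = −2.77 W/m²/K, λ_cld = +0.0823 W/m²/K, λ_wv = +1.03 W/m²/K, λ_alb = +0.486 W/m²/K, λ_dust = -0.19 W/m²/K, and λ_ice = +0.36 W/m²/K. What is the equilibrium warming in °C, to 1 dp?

Net feedback parameter λ = (−2.77) + (+0.0823) + (+1.03) + (+0.486) + (-0.19) + (+0.36) = -1.0017 W/m²/K.
ΔT = −F/λ = −14.9/(-1.0017) = 14.9 °C.

14.9 °C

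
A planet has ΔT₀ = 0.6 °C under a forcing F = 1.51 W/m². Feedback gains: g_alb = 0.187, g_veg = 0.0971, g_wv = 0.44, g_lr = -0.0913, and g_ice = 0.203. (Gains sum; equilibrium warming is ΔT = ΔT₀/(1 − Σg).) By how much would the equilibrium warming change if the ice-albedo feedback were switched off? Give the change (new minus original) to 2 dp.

-2.02 °C

Original: g = 0.8358, ΔT = 0.6/(1−0.8358) = 3.6541 °C.
Without ice-albedo: g' = 0.6328, ΔT' = 0.6/(1−0.6328) = 1.6340 °C.
Change = 1.6340 − 3.6541 = -2.02 °C.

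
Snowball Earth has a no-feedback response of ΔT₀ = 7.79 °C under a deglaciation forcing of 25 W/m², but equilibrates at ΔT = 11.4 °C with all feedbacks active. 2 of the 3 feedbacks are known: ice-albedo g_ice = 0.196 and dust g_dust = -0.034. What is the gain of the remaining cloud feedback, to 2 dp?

Amplification A = ΔT/ΔT₀ = 11.4/7.79 = 1.463.
Total gain g = 1 − 1/A = 1 − 1/1.463 = 0.3165.
Known gains sum to 0.196 − 0.034 = 0.162.
g_cld = 0.3165 − 0.162 = 0.15.

0.15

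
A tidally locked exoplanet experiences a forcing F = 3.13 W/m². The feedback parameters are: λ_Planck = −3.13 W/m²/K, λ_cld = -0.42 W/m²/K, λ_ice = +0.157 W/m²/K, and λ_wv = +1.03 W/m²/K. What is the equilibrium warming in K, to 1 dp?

1.3 K

Net feedback parameter λ = (−3.13) + (-0.42) + (+0.157) + (+1.03) = -2.363 W/m²/K.
ΔT = −F/λ = −3.13/(-2.363) = 1.3 K.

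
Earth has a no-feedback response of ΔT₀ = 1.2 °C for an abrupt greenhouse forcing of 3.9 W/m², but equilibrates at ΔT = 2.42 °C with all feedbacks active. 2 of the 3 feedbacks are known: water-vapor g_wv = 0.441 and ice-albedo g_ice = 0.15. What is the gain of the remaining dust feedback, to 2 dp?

-0.09

Amplification A = ΔT/ΔT₀ = 2.42/1.2 = 2.017.
Total gain g = 1 − 1/A = 1 − 1/2.017 = 0.5042.
Known gains sum to 0.441 + 0.15 = 0.591.
g_dust = 0.5042 − 0.591 = -0.09.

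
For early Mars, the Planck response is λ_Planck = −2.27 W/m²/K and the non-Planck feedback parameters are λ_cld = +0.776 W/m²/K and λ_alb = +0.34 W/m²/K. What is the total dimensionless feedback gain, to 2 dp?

0.49

Convert to gains: g_cld = 0.776/2.27 = 0.3419; g_alb = 0.34/2.27 = 0.1498.
Total gain g = 0.4917.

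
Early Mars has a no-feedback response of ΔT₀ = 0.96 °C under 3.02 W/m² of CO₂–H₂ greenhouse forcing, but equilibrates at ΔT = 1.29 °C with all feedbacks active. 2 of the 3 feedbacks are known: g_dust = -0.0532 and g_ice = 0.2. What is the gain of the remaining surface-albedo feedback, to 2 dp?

0.11

Amplification A = ΔT/ΔT₀ = 1.29/0.96 = 1.344.
Total gain g = 1 − 1/A = 1 − 1/1.344 = 0.256.
Known gains sum to -0.0532 + 0.2 = 0.1468.
g_alb = 0.256 − 0.1468 = 0.11.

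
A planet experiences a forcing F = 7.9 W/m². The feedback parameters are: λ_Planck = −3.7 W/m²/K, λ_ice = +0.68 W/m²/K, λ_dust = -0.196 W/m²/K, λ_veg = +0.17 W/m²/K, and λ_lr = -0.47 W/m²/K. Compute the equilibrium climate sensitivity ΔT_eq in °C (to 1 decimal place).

Net feedback parameter λ = (−3.7) + (+0.68) + (-0.196) + (+0.17) + (-0.47) = -3.516 W/m²/K.
ΔT = −F/λ = −7.9/(-3.516) = 2.2 °C.

2.2 °C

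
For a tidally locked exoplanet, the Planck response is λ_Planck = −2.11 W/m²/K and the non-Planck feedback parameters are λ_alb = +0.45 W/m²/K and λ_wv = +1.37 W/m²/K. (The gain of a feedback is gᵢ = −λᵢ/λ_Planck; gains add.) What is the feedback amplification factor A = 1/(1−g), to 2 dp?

7.28

Convert to gains: g_alb = 0.45/2.11 = 0.2133; g_wv = 1.37/2.11 = 0.6493.
Total gain g = 0.8626.
A = 1/(1 − 0.8626) = 7.28.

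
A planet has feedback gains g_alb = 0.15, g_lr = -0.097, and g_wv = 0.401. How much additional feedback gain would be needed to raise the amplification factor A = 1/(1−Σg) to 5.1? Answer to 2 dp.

Current total gain = 0.454.
Target gain for A = 5.1: g* = 1 − 1/5.1 = 0.8039.
Additional gain needed = 0.8039 − 0.454 = 0.35.

0.35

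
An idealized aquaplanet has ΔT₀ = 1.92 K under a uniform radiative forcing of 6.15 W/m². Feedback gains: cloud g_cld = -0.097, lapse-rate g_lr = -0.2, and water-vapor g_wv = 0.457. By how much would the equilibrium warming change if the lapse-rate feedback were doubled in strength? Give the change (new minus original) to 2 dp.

-0.44 K

Original: g = 0.16, ΔT = 1.92/(1−0.16) = 2.2857 K.
With doubled lapse-rate: g' = -0.04, ΔT' = 1.92/(1+0.04) = 1.8462 K.
Change = 1.8462 − 2.2857 = -0.44 K.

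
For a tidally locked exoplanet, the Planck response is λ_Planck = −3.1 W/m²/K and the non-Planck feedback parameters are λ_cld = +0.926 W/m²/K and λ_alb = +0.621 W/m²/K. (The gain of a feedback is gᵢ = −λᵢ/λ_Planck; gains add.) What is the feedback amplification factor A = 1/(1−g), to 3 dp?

1.996

Convert to gains: g_cld = 0.926/3.1 = 0.2987; g_alb = 0.621/3.1 = 0.2003.
Total gain g = 0.499.
A = 1/(1 − 0.499) = 1.996.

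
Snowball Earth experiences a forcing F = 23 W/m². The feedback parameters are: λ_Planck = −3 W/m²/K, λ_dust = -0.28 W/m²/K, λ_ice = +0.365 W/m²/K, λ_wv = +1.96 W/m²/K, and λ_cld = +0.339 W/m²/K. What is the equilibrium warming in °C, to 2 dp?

37.34 °C

Net feedback parameter λ = (−3) + (-0.28) + (+0.365) + (+1.96) + (+0.339) = -0.616 W/m²/K.
ΔT = −F/λ = −23/(-0.616) = 37.34 °C.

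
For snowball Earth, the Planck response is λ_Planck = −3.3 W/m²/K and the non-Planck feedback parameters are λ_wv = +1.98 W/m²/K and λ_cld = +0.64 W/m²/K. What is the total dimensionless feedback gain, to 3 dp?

0.794

Convert to gains: g_wv = 1.98/3.3 = 0.6; g_cld = 0.64/3.3 = 0.1939.
Total gain g = 0.7939.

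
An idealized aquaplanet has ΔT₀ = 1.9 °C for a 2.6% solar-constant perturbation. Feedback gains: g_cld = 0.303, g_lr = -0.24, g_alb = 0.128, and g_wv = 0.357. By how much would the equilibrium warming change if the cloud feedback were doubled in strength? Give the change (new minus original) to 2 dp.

Original: g = 0.548, ΔT = 1.9/(1−0.548) = 4.2035 °C.
With doubled cloud: g' = 0.851, ΔT' = 1.9/(1−0.851) = 12.7517 °C.
Change = 12.7517 − 4.2035 = 8.55 °C.

8.55 °C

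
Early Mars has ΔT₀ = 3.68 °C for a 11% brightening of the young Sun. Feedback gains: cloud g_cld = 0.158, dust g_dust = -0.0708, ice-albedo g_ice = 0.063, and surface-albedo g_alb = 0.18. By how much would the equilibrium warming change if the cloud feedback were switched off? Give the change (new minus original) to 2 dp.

Original: g = 0.3302, ΔT = 3.68/(1−0.3302) = 5.4942 °C.
Without cloud: g' = 0.1722, ΔT' = 3.68/(1−0.1722) = 4.4455 °C.
Change = 4.4455 − 5.4942 = -1.05 °C.

-1.05 °C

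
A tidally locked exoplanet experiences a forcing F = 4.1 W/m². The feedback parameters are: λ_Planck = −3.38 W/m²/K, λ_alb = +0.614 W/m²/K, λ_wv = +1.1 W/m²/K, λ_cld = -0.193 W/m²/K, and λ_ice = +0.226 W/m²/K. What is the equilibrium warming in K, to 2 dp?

Net feedback parameter λ = (−3.38) + (+0.614) + (+1.1) + (-0.193) + (+0.226) = -1.633 W/m²/K.
ΔT = −F/λ = −4.1/(-1.633) = 2.51 K.

2.51 K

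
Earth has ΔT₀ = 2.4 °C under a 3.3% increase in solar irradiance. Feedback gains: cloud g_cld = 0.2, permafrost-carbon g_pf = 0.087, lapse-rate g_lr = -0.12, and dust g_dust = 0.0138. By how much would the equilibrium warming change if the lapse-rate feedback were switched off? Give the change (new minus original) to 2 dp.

Original: g = 0.1808, ΔT = 2.4/(1−0.1808) = 2.9297 °C.
Without lapse-rate: g' = 0.3008, ΔT' = 2.4/(1−0.3008) = 3.4325 °C.
Change = 3.4325 − 2.9297 = 0.50 °C.

0.50 °C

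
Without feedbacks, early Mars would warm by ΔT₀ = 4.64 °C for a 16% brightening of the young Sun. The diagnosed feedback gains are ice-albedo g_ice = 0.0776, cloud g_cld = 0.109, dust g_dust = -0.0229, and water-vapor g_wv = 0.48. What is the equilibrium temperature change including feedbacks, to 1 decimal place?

13.0 °C

Total gain g = 0.0776 + 0.109 − 0.0229 + 0.48 = 0.6437.
Amplification A = 1/(1 − 0.6437) = 2.807.
ΔT = 4.64 × 2.807 = 13.0 °C.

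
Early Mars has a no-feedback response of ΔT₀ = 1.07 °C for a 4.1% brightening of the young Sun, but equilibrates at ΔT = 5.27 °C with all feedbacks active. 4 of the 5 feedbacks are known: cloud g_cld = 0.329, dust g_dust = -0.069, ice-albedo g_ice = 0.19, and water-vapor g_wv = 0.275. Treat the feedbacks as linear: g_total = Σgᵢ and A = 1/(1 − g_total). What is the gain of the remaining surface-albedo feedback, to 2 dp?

Amplification A = ΔT/ΔT₀ = 5.27/1.07 = 4.925.
Total gain g = 1 − 1/A = 1 − 1/4.925 = 0.797.
Known gains sum to 0.329 − 0.069 + 0.19 + 0.275 = 0.725.
g_alb = 0.797 − 0.725 = 0.07.

0.07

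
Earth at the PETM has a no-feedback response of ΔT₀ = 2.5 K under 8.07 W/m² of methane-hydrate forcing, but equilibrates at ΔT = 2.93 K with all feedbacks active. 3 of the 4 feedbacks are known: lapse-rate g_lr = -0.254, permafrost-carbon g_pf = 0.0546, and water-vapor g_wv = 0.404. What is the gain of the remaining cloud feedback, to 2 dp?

-0.06

Amplification A = ΔT/ΔT₀ = 2.93/2.5 = 1.172.
Total gain g = 1 − 1/A = 1 − 1/1.172 = 0.1468.
Known gains sum to -0.254 + 0.0546 + 0.404 = 0.2046.
g_cld = 0.1468 − 0.2046 = -0.06.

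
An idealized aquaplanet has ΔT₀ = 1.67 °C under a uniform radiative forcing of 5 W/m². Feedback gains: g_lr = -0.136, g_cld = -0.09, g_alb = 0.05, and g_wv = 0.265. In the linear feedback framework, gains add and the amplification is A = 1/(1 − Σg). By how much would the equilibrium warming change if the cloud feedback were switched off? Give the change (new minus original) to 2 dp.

0.20 °C

Original: g = 0.089, ΔT = 1.67/(1−0.089) = 1.8332 °C.
Without cloud: g' = 0.179, ΔT' = 1.67/(1−0.179) = 2.0341 °C.
Change = 2.0341 − 1.8332 = 0.20 °C.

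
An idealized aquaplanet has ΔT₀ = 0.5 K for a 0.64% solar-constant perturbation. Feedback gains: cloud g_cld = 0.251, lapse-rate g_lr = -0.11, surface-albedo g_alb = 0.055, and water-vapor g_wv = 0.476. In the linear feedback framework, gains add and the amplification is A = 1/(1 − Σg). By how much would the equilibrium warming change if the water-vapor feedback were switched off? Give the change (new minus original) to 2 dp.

-0.90 K

Original: g = 0.672, ΔT = 0.5/(1−0.672) = 1.5244 K.
Without water-vapor: g' = 0.196, ΔT' = 0.5/(1−0.196) = 0.6219 K.
Change = 0.6219 − 1.5244 = -0.90 K.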